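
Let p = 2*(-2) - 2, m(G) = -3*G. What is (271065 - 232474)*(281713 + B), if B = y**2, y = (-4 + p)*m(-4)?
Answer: 11427296783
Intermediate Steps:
p = -6 (p = -4 - 2 = -6)
y = -120 (y = (-4 - 6)*(-3*(-4)) = -10*12 = -120)
B = 14400 (B = (-120)**2 = 14400)
(271065 - 232474)*(281713 + B) = (271065 - 232474)*(281713 + 14400) = 38591*296113 = 11427296783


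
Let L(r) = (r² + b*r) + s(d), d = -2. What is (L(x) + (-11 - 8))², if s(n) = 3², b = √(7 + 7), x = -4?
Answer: 260 - 48*√14 ≈ 80.400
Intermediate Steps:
b = √14 ≈ 3.7417
s(n) = 9
L(r) = 9 + r² + r*√14 (L(r) = (r² + √14*r) + 9 = (r² + r*√14) + 9 = 9 + r² + r*√14)
(L(x) + (-11 - 8))² = ((9 + (-4)² - 4*√14) + (-11 - 8))² = ((9 + 16 - 4*√14) - 19)² = ((25 - 4*√14) - 19)² = (6 - 4*√14)²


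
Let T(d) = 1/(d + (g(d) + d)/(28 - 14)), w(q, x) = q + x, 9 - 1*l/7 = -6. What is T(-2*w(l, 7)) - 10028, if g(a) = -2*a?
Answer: -2085825/208 ≈ -10028.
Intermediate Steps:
l = 105 (l = 63 - 7*(-6) = 63 + 42 = 105)
T(d) = 14/(13*d) (T(d) = 1/(d + (-2*d + d)/(28 - 14)) = 1/(d - d/14) = 1/(13*d/14) = 14/(13*d))
T(-2*w(l, 7)) - 10028 = 14/(13*((-2*(105 + 7)))) - 10028 = 14/(13*((-2*112))) - 10028 = (14/13)/(-224) - 10028 = (14/13)*(-1/224) - 10028 = -1/208 - 10028 = -2085825/208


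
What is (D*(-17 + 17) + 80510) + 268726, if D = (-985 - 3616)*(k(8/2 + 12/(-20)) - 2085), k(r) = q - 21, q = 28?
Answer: 349236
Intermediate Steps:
k(r) = 7 (k(r) = 28 - 21 = 7)
D = 9560878 (D = (-985 - 3616)*(7 - 2085) = -4601*(-2078) = 9560878)
(D*(-17 + 17) + 80510) + 268726 = (9560878*(-17 + 17) + 80510) + 268726 = (9560878*0 + 80510) + 268726 = (0 + 80510) + 268726 = 80510 + 268726 = 349236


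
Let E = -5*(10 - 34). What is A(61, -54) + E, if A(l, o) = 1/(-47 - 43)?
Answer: 10799/90 ≈ 119.99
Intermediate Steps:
A(l, o) = -1/90 (A(l, o) = 1/(-90) = -1/90)
E = 120 (E = -5*(-24) = 120)
A(61, -54) + E = -1/90 + 120 = 10799/90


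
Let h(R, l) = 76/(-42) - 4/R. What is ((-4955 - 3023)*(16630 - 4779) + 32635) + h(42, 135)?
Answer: -1984807543/21 ≈ -9.4515e+7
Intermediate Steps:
h(R, l) = -38/21 - 4/R (h(R, l) = 76*(-1/42) - 4/R = -38/21 - 4/R)
((-4955 - 3023)*(16630 - 4779) + 32635) + h(42, 135) = ((-4955 - 3023)*(16630 - 4779) + 32635) + (-38/21 - 4/42) = (-7978*11851 + 32635) + (-38/21 - 4*1/42) = (-94547278 + 32635) + (-38/21 - 2/21) = -94514643 - 40/21 = -1984807543/21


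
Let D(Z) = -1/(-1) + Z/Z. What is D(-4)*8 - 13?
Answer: 3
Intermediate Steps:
D(Z) = 2 (D(Z) = -1*(-1) + 1 = 1 + 1 = 2)
D(-4)*8 - 13 = 2*8 - 13 = 16 - 13 = 3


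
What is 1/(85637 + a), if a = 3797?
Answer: 1/89434 ≈ 1.1181e-5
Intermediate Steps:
1/(85637 + a) = 1/(85637 + 3797) = 1/89434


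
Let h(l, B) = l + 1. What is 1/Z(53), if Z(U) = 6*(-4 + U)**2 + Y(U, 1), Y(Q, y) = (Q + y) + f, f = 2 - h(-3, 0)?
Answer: 1/14464 ≈ 6.9137e-5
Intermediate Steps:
h(l, B) = 1 + l
f = 4 (f = 2 - (1 - 3) = 2 - 1*(-2) = 2 + 2 = 4)
Y(Q, y) = 4 + Q + y (Y(Q, y) = (Q + y) + 4 = 4 + Q + y)
Z(U) = 5 + U + 6*(-4 + U)**2 (Z(U) = 6*(-4 + U)**2 + (4 + U + 1) = 6*(-4 + U)**2 + (5 + U) = 5 + U + 6*(-4 + U)**2)
1/Z(53) = 1/(5 + 53 + 6*(-4 + 53)**2) = 1/(5 + 53 + 6*49**2) = 1/(5 + 53 + 6*2401) = 1/(5 + 53 + 14406) = 1/14464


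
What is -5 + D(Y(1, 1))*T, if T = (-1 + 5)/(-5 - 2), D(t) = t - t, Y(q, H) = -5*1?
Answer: -5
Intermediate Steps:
Y(q, H) = -5
D(t) = 0
T = -4/7 (T = 4/(-7) = 4*(-1/7) = -4/7 ≈ -0.57143)
-5 + D(Y(1, 1))*T = -5 + 0*(-4/7) = -5 + 0 = -5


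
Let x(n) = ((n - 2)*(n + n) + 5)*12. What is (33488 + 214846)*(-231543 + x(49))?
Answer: -43759182474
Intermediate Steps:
x(n) = 60 + 24*n*(-2 + n) (x(n) = ((-2 + n)*(2*n) + 5)*12 = (2*n*(-2 + n) + 5)*12 = (5 + 2*n*(-2 + n))*12 = 60 + 24*n*(-2 + n))
(33488 + 214846)*(-231543 + x(49)) = (33488 + 214846)*(-231543 + (60 - 48*49 + 24*49²)) = 248334*(-231543 + (60 - 2352 + 24*2401)) = 248334*(-231543 + (60 - 2352 + 57624)) = 248334*(-231543 + 55332) = 248334*(-176211) = -43759182474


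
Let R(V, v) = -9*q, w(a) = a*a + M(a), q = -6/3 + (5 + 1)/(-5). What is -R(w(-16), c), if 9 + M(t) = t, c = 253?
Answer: -144/5 ≈ -28.800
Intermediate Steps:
M(t) = -9 + t
q = -16/5 (q = -6*1/3 + 6*(-1/5) = -2 - 6/5 = -16/5 ≈ -3.2000)
w(a) = -9 + a + a**2 (w(a) = a*a + (-9 + a) = a**2 + (-9 + a) = -9 + a + a**2)
R(V, v) = 144/5 (R(V, v) = -9*(-16/5) = 144/5)
-R(w(-16), c) = -1*144/5 = -144/5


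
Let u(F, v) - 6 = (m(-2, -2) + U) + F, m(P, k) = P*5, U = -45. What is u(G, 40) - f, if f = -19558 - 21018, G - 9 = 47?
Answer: 40583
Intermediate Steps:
m(P, k) = 5*P
G = 56 (G = 9 + 47 = 56)
u(F, v) = -49 + F (u(F, v) = 6 + ((5*(-2) - 45) + F) = 6 + ((-10 - 45) + F) = 6 + (-55 + F) = -49 + F)
f = -40576
u(G, 40) - f = (-49 + 56) - 1*(-40576) = 7 + 40576 = 40583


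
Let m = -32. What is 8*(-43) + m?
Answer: -376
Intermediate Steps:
8*(-43) + m = 8*(-43) - 32 = -344 - 32 = -376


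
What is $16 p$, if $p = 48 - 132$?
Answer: $-1344$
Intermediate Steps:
$p = -84$
$16 p = 16 \left(-84\right) = -1344$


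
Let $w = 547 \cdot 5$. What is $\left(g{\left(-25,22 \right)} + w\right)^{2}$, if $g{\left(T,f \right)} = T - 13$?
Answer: $7273809$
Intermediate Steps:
$g{\left(T,f \right)} = -13 + T$
$w = 2735$
$\left(g{\left(-25,22 \right)} + w\right)^{2} = \left(\left(-13 - 25\right) + 2735\right)^{2} = \left(-38 + 2735\right)^{2} = 2697^{2} = 7273809$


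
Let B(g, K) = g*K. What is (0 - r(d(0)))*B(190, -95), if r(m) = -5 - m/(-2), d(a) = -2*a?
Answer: -90250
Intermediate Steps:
r(m) = -5 + m/2 (r(m) = -5 - m*(-1)/2 = -5 - (-1)*m/2 = -5 + m/2)
B(g, K) = K*g
(0 - r(d(0)))*B(190, -95) = (0 - (-5 + (-2*0)/2))*(-95*190) = (0 - (-5 + (½)*0))*(-18050) = (0 - (-5 + 0))*(-18050) = (0 - 1*(-5))*(-18050) = (0 + 5)*(-18050) = 5*(-18050) = -90250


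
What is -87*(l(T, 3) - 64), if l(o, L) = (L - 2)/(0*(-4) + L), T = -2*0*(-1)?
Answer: 5539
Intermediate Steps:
T = 0 (T = 0*(-1) = 0)
l(o, L) = (-2 + L)/L (l(o, L) = (-2 + L)/(0 + L) = (-2 + L)/L)
-87*(l(T, 3) - 64) = -87*((-2 + 3)/3 - 64) = -87*((⅓)*1 - 64) = -87*(⅓ - 64) = -87*(-191)/3 = -1*(-5539) = 5539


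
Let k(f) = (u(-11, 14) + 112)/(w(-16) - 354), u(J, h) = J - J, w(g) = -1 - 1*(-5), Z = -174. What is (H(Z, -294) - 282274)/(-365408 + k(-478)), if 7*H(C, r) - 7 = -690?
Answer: 49415025/63946456 ≈ 0.77276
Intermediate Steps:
w(g) = 4 (w(g) = -1 + 5 = 4)
H(C, r) = -683/7 (H(C, r) = 1 + (1/7)*(-690) = 1 - 690/7 = -683/7)
u(J, h) = 0
k(f) = -8/25 (k(f) = (0 + 112)/(4 - 354) = 112/(-350) = 112*(-1/350) = -8/25)
(H(Z, -294) - 282274)/(-365408 + k(-478)) = (-683/7 - 282274)/(-365408 - 8/25) = -1976601/(7*(-9135208/25)) = -1976601/7*(-25/9135208) = 49415025/63946456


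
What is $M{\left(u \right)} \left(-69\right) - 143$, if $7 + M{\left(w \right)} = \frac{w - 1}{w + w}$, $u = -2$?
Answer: $\frac{1153}{4} \approx 288.25$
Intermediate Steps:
$M{\left(w \right)} = -7 + \frac{-1 + w}{2 w}$ ($M{\left(w \right)} = -7 + \frac{w - 1}{w + w} = -7 + \frac{-1 + w}{2 w}$)
$M{\left(u \right)} \left(-69\right) - 143 = \frac{-1 - -26}{2 \left(-2\right)} \left(-69\right) - 143 = \frac{1}{2} \left(- \frac{1}{2}\right) \left(-1 + 26\right) \left(-69\right) - 143 = \frac{1}{2} \left(- \frac{1}{2}\right) 25 \left(-69\right) - 143 = \left(- \frac{25}{4}\right) \left(-69\right) - 143 = \frac{1725}{4} - 143 = \frac{1153}{4}$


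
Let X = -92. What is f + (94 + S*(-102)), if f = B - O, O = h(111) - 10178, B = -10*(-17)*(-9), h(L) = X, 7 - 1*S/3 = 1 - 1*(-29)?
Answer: 15872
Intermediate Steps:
S = -69 (S = 21 - 3*(1 - 1*(-29)) = 21 - 3*(1 + 29) = 21 - 3*30 = 21 - 90 = -69)
h(L) = -92
B = -1530 (B = 170*(-9) = -1530)
O = -10270 (O = -92 - 10178 = -10270)
f = 8740 (f = -1530 - 1*(-10270) = -1530 + 10270 = 8740)
f + (94 + S*(-102)) = 8740 + (94 - 69*(-102)) = 8740 + (94 + 7038) = 8740 + 7132 = 15872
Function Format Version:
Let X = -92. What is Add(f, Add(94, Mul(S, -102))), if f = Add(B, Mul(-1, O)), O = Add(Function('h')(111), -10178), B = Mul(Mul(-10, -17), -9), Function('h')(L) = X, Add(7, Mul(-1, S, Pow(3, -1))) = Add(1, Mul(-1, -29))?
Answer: 15872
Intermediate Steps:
S = -69 (S = Add(21, Mul(-3, Add(1, Mul(-1, -29)))) = Add(21, Mul(-3, Add(1, 29))) = Add(21, Mul(-3, 30)) = Add(21, -90) = -69)
Function('h')(L) = -92
B = -1530 (B = Mul(170, -9) = -1530)
O = -10270 (O = Add(-92, -10178) = -10270)
f = 8740 (f = Add(-1530, Mul(-1, -10270)) = Add(-1530, 10270) = 8740)
Add(f, Add(94, Mul(S, -102))) = Add(8740, Add(94, Mul(-69, -102))) = Add(8740, Add(94, 7038)) = Add(8740, 7132) = 15872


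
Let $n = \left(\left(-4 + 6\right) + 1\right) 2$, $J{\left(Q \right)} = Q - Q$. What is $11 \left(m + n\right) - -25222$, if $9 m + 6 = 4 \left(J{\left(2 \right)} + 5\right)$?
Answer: $\frac{227746}{9} \approx 25305.0$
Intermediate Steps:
$J{\left(Q \right)} = 0$
$n = 6$ ($n = \left(2 + 1\right) 2 = 3 \cdot 2 = 6$)
$m = \frac{14}{9}$ ($m = - \frac{2}{3} + \frac{4 \left(0 + 5\right)}{9} = - \frac{2}{3} + \frac{4 \cdot 5}{9} = - \frac{2}{3} + \frac{1}{9} \cdot 20 = - \frac{2}{3} + \frac{20}{9} = \frac{14}{9} \approx 1.5556$)
$11 \left(m + n\right) - -25222 = 11 \left(\frac{14}{9} + 6\right) - -25222 = 11 \cdot \frac{68}{9} + 25222 = \frac{748}{9} + 25222 = \frac{227746}{9}$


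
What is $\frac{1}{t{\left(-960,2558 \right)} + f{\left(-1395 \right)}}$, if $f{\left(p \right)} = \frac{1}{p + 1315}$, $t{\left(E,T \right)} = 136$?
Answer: $\frac{80}{10879} \approx 0.0073536$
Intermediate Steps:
$f{\left(p \right)} = \frac{1}{1315 + p}$
$\frac{1}{t{\left(-960,2558 \right)} + f{\left(-1395 \right)}} = \frac{1}{136 + \frac{1}{1315 - 1395}} = \frac{1}{136 + \frac{1}{-80}} = \frac{1}{136 - \frac{1}{80}} = \frac{1}{\frac{10879}{80}} = \frac{80}{10879}$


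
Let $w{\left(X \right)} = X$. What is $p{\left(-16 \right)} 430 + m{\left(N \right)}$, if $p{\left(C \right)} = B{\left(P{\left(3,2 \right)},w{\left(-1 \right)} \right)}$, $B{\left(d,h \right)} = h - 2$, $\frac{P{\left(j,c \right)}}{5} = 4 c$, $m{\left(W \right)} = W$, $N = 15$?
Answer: $-1275$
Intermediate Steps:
$P{\left(j,c \right)} = 20 c$ ($P{\left(j,c \right)} = 5 \cdot 4 c = 20 c$)
$B{\left(d,h \right)} = -2 + h$
$p{\left(C \right)} = -3$ ($p{\left(C \right)} = -2 - 1 = -3$)
$p{\left(-16 \right)} 430 + m{\left(N \right)} = \left(-3\right) 430 + 15 = -1290 + 15 = -1275$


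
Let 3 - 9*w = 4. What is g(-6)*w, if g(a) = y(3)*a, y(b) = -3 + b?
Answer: 0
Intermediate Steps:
w = -⅑ (w = ⅓ - ⅑*4 = ⅓ - 4/9 = -⅑ ≈ -0.11111)
g(a) = 0 (g(a) = (-3 + 3)*a = 0*a = 0)
g(-6)*w = 0*(-⅑) = 0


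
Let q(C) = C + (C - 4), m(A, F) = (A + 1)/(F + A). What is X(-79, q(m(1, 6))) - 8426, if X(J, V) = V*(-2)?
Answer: -58934/7 ≈ -8419.1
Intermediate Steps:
m(A, F) = (1 + A)/(A + F)
q(C) = -4 + 2*C (q(C) = C + (-4 + C) = -4 + 2*C)
X(J, V) = -2*V
X(-79, q(m(1, 6))) - 8426 = -2*(-4 + 2*((1 + 1)/(1 + 6))) - 8426 = -2*(-4 + 2*(2/7)) - 8426 = -2*(-4 + 4/7) - 8426 = -2*(-24/7) - 8426 = 48/7 - 8426 = -58934/7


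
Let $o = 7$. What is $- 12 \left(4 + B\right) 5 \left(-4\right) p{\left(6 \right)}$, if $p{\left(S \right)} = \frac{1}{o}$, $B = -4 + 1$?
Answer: $\frac{240}{7} \approx 34.286$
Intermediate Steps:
$B = -3$
$p{\left(S \right)} = \frac{1}{7}$
$- 12 \left(4 + B\right) 5 \left(-4\right) p{\left(6 \right)} = - 12 \left(4 - 3\right) 5 \left(-4\right) \frac{1}{7} = - 12 \cdot 1 \left(-20\right) \frac{1}{7} = \left(-12\right) \left(-20\right) \frac{1}{7} = 240 \cdot \frac{1}{7} = \frac{240}{7}$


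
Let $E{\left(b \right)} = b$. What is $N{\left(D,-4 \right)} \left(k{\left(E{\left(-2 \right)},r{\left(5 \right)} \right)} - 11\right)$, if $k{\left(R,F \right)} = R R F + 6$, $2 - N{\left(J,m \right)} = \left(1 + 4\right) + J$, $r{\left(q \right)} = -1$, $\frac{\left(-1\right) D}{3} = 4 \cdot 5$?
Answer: $-513$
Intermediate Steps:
$D = -60$ ($D = - 3 \cdot 4 \cdot 5 = \left(-3\right) 20 = -60$)
$N{\left(J,m \right)} = -3 - J$ ($N{\left(J,m \right)} = 2 - \left(\left(1 + 4\right) + J\right) = 2 - \left(5 + J\right) = -3 - J$)
$k{\left(R,F \right)} = 6 + F R^{2}$ ($k{\left(R,F \right)} = R^{2} F + 6 = F R^{2} + 6 = 6 + F R^{2}$)
$N{\left(D,-4 \right)} \left(k{\left(E{\left(-2 \right)},r{\left(5 \right)} \right)} - 11\right) = \left(-3 - -60\right) \left(\left(6 - \left(-2\right)^{2}\right) - 11\right) = \left(-3 + 60\right) \left(\left(6 - 4\right) - 11\right) = 57 \left(\left(6 - 4\right) - 11\right) = 57 \left(2 - 11\right) = 57 \left(-9\right) = -513$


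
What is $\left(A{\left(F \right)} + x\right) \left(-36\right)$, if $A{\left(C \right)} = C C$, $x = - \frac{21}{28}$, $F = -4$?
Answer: $-549$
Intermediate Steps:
$x = - \frac{3}{4}$ ($x = \left(-21\right) \frac{1}{28} = - \frac{3}{4} \approx -0.75$)
$A{\left(C \right)} = C^{2}$
$\left(A{\left(F \right)} + x\right) \left(-36\right) = \left(\left(-4\right)^{2} - \frac{3}{4}\right) \left(-36\right) = \left(16 - \frac{3}{4}\right) \left(-36\right) = \frac{61}{4} \left(-36\right) = -549$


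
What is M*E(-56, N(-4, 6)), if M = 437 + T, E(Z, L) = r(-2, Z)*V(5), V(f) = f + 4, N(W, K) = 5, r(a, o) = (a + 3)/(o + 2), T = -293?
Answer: -24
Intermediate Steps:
r(a, o) = (3 + a)/(2 + o)
V(f) = 4 + f
E(Z, L) = 9/(2 + Z) (E(Z, L) = ((3 - 2)/(2 + Z))*(4 + 5) = (1/(2 + Z))*9 = 9/(2 + Z))
M = 144 (M = 437 - 293 = 144)
M*E(-56, N(-4, 6)) = 144*(9/(2 - 56)) = 144*(9/(-54)) = 144*(9*(-1/54)) = 144*(-⅙) = -24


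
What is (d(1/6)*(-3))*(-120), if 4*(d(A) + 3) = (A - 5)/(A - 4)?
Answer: -22230/23 ≈ -966.52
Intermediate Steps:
d(A) = -3 + (-5 + A)/(4*(-4 + A)) (d(A) = -3 + ((A - 5)/(A - 4))/4 = -3 + ((-5 + A)/(-4 + A))/4 = -3 + (-5 + A)/(4*(-4 + A)))
(d(1/6)*(-3))*(-120) = (((43 - 11/6)/(4*(-4 + 1/6)))*(-3))*(-120) = (((43 - 11*⅙)/(4*(-4 + ⅙)))*(-3))*(-120) = (((43 - 11/6)/(4*(-23/6)))*(-3))*(-120) = (((¼)*(-6/23)*(247/6))*(-3))*(-120) = -247/92*(-3)*(-120) = (741/92)*(-120) = -22230/23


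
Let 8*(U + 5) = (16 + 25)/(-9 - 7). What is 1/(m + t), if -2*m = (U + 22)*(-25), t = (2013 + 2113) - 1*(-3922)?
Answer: 256/2113663 ≈ 0.00012112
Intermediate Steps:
U = -681/128 (U = -5 + ((16 + 25)/(-9 - 7))/8 = -5 + (41/(-16))/8 = -5 + (41*(-1/16))/8 = -5 + (1/8)*(-41/16) = -5 - 41/128 = -681/128 ≈ -5.3203)
t = 8048 (t = 4126 + 3922 = 8048)
m = 53375/256 (m = -(-681/128 + 22)*(-25)/2 = -2135*(-25)/256 = -1/2*(-53375/128) = 53375/256 ≈ 208.50)
1/(m + t) = 1/(53375/256 + 8048) = 1/(2113663/256) = 256/2113663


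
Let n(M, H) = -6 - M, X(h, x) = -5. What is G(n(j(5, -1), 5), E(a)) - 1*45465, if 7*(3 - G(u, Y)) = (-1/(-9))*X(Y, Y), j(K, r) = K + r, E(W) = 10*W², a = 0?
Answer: -2864101/63 ≈ -45462.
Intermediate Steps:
G(u, Y) = 194/63 (G(u, Y) = 3 - (-1/(-9))*(-5)/7 = 3 - (-1*(-⅑))*(-5)/7 = 3 - (-5)/63 = 3 - ⅐*(-5/9) = 3 + 5/63 = 194/63)
G(n(j(5, -1), 5), E(a)) - 1*45465 = 194/63 - 1*45465 = 194/63 - 45465 = -2864101/63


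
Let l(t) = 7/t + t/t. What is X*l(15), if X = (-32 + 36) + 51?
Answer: 242/3 ≈ 80.667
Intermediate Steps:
l(t) = 1 + 7/t (l(t) = 7/t + 1 = 1 + 7/t)
X = 55 (X = 4 + 51 = 55)
X*l(15) = 55*((7 + 15)/15) = 55*((1/15)*22) = 55*(22/15) = 242/3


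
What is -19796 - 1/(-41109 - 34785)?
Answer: -1502397623/75894 ≈ -19796.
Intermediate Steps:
-19796 - 1/(-41109 - 34785) = -19796 - 1/(-75894) = -19796 - 1*(-1/75894) = -19796 + 1/75894 = -1502397623/75894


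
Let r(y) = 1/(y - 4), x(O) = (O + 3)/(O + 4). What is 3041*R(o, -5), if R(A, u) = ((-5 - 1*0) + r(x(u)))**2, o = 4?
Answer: 367961/4 ≈ 91990.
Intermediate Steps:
x(O) = (3 + O)/(4 + O)
r(y) = 1/(-4 + y)
R(A, u) = (-5 + 1/(-4 + (3 + u)/(4 + u)))**2 (R(A, u) = ((-5 - 1*0) + 1/(-4 + (3 + u)/(4 + u)))**2 = ((-5 + 0) + 1/(-4 + (3 + u)/(4 + u)))**2 = (-5 + 1/(-4 + (3 + u)/(4 + u)))**2)
3041*R(o, -5) = 3041*((69 + 16*(-5))**2/(13 + 3*(-5))**2) = 3041*((69 - 80)**2/(13 - 15)**2) = 3041*((-11)**2/(-2)**2) = 3041*((1/4)*121) = 3041*(121/4) = 367961/4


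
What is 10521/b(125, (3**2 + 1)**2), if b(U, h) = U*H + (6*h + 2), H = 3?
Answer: 10521/977 ≈ 10.769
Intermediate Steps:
b(U, h) = 2 + 3*U + 6*h (b(U, h) = U*3 + (6*h + 2) = 3*U + (2 + 6*h) = 2 + 3*U + 6*h)
10521/b(125, (3**2 + 1)**2) = 10521/(2 + 3*125 + 6*(3**2 + 1)**2) = 10521/(2 + 375 + 6*(9 + 1)**2) = 10521/(2 + 375 + 6*10**2) = 10521/(2 + 375 + 6*100) = 10521/(2 + 375 + 600) = 10521/977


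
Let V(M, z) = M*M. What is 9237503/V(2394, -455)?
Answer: 9237503/5731236 ≈ 1.6118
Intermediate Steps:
V(M, z) = M²
9237503/V(2394, -455) = 9237503/(2394²) = 9237503/5731236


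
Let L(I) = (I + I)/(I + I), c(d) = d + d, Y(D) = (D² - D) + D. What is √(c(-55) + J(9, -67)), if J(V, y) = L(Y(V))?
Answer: I*√109 ≈ 10.44*I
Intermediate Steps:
Y(D) = D²
c(d) = 2*d
L(I) = 1 (L(I) = (2*I)/((2*I)) = (2*I)*(1/(2*I)) = 1)
J(V, y) = 1
√(c(-55) + J(9, -67)) = √(2*(-55) + 1) = √(-110 + 1) = √(-109) = I*√109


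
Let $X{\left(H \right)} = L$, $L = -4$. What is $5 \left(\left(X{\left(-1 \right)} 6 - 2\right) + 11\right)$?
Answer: $-75$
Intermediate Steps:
$X{\left(H \right)} = -4$
$5 \left(\left(X{\left(-1 \right)} 6 - 2\right) + 11\right) = 5 \left(\left(\left(-4\right) 6 - 2\right) + 11\right) = 5 \left(\left(-24 - 2\right) + 11\right) = 5 \left(-26 + 11\right) = 5 \left(-15\right) = -75$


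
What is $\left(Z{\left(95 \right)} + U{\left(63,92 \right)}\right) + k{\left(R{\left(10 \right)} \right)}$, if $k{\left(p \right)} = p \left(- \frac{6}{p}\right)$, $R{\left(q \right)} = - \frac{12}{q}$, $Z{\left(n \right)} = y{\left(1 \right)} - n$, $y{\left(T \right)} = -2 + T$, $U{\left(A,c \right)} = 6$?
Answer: $-96$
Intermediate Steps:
$Z{\left(n \right)} = -1 - n$ ($Z{\left(n \right)} = \left(-2 + 1\right) - n = -1 - n$)
$k{\left(p \right)} = -6$
$\left(Z{\left(95 \right)} + U{\left(63,92 \right)}\right) + k{\left(R{\left(10 \right)} \right)} = \left(\left(-1 - 95\right) + 6\right) - 6 = \left(-96 + 6\right) - 6 = -90 - 6 = -96$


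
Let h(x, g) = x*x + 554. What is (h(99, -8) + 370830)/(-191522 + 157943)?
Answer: -54455/4797 ≈ -11.352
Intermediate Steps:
h(x, g) = 554 + x**2 (h(x, g) = x**2 + 554 = 554 + x**2)
(h(99, -8) + 370830)/(-191522 + 157943) = ((554 + 99**2) + 370830)/(-191522 + 157943) = ((554 + 9801) + 370830)/(-33579) = (10355 + 370830)*(-1/33579) = 381185*(-1/33579) = -54455/4797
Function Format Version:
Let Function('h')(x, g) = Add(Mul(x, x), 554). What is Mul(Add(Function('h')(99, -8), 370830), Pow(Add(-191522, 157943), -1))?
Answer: Rational(-54455, 4797) ≈ -11.352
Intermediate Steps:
Function('h')(x, g) = Add(554, Pow(x, 2)) (Function('h')(x, g) = Add(Pow(x, 2), 554) = Add(554, Pow(x, 2)))
Mul(Add(Function('h')(99, -8), 370830), Pow(Add(-191522, 157943), -1)) = Mul(Add(Add(554, Pow(99, 2)), 370830), Pow(Add(-191522, 157943), -1)) = Mul(Add(Add(554, 9801), 370830), Pow(-33579, -1)) = Mul(Add(10355, 370830), Rational(-1, 33579)) = Mul(381185, Rational(-1, 33579)) = Rational(-54455, 4797)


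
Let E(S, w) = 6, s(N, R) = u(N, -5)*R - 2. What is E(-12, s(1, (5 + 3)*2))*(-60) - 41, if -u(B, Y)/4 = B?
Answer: -401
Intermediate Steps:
u(B, Y) = -4*B
s(N, R) = -2 - 4*N*R (s(N, R) = (-4*N)*R - 2 = -4*N*R - 2 = -2 - 4*N*R)
E(-12, s(1, (5 + 3)*2))*(-60) - 41 = 6*(-60) - 41 = -360 - 41 = -401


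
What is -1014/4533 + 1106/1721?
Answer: 1089468/2600431 ≈ 0.41896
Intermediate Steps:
-1014/4533 + 1106/1721 = -1014*1/4533 + 1106*(1/1721) = -338/1511 + 1106/1721 = 1089468/2600431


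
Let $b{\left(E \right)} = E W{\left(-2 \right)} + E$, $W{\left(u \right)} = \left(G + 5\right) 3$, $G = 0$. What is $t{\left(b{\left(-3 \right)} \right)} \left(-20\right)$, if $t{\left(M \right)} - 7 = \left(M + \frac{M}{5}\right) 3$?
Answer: $3316$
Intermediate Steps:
$W{\left(u \right)} = 15$ ($W{\left(u \right)} = \left(0 + 5\right) 3 = 5 \cdot 3 = 15$)
$b{\left(E \right)} = 16 E$ ($b{\left(E \right)} = E 15 + E = 15 E + E = 16 E$)
$t{\left(M \right)} = 7 + \frac{18 M}{5}$ ($t{\left(M \right)} = 7 + \left(M + \frac{M}{5}\right) 3 = 7 + \frac{6 M}{5} \cdot 3 = 7 + \frac{18 M}{5}$)
$t{\left(b{\left(-3 \right)} \right)} \left(-20\right) = \left(7 + \frac{18 \cdot 16 \left(-3\right)}{5}\right) \left(-20\right) = \left(7 + \frac{18}{5} \left(-48\right)\right) \left(-20\right) = \left(7 - \frac{864}{5}\right) \left(-20\right) = \left(- \frac{829}{5}\right) \left(-20\right) = 3316$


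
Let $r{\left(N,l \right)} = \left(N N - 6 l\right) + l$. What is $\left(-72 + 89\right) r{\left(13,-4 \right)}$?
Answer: $3213$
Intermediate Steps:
$r{\left(N,l \right)} = N^{2} - 5 l$ ($r{\left(N,l \right)} = \left(N^{2} - 6 l\right) + l = N^{2} - 5 l$)
$\left(-72 + 89\right) r{\left(13,-4 \right)} = \left(-72 + 89\right) \left(13^{2} - -20\right) = 17 \left(169 + 20\right) = 17 \cdot 189 = 3213$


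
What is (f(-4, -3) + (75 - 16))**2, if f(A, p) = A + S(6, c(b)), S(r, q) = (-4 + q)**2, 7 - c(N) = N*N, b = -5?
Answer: 290521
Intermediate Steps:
c(N) = 7 - N**2 (c(N) = 7 - N*N = 7 - N**2)
f(A, p) = 484 + A (f(A, p) = A + (-4 + (7 - 1*(-5)**2))**2 = A + (-4 + (7 - 1*25))**2 = A + (-4 + (7 - 25))**2 = A + (-4 - 18)**2 = A + (-22)**2 = A + 484 = 484 + A)
(f(-4, -3) + (75 - 16))**2 = ((484 - 4) + (75 - 16))**2 = (480 + 59)**2 = 539**2 = 290521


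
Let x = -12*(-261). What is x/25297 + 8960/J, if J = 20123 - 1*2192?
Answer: 282821012/453600507 ≈ 0.62350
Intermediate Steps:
J = 17931 (J = 20123 - 2192 = 17931)
x = 3132
x/25297 + 8960/J = 3132/25297 + 8960/17931 = 282821012/453600507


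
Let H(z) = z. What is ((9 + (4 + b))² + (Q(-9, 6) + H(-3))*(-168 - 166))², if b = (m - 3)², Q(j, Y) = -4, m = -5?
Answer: 68343289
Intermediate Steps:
b = 64 (b = (-5 - 3)² = (-8)² = 64)
((9 + (4 + b))² + (Q(-9, 6) + H(-3))*(-168 - 166))² = ((9 + (4 + 64))² + (-4 - 3)*(-168 - 166))² = ((9 + 68)² - 7*(-334))² = (77² + 2338)² = (5929 + 2338)² = 8267² = 68343289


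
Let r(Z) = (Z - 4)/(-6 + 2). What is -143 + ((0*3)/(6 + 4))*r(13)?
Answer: -143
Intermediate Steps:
r(Z) = 1 - Z/4 (r(Z) = (-4 + Z)/(-4) = (-4 + Z)*(-¼) = 1 - Z/4)
-143 + ((0*3)/(6 + 4))*r(13) = -143 + ((0*3)/(6 + 4))*(1 - ¼*13) = -143 + (0/10)*(1 - 13/4) = -143 + (0*(⅒))*(-9/4) = -143 + 0*(-9/4) = -143 + 0 = -143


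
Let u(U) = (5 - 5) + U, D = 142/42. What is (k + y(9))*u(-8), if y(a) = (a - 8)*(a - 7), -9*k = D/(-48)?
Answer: -18215/1134 ≈ -16.063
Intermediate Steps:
D = 71/21 (D = 142*(1/42) = 71/21 ≈ 3.3810)
k = 71/9072 (k = -71/(189*(-48)) = -71*(-1)/(189*48) = -1/9*(-71/1008) = 71/9072 ≈ 0.0078263)
u(U) = U (u(U) = 0 + U = U)
y(a) = (-8 + a)*(-7 + a)
(k + y(9))*u(-8) = (71/9072 + (56 + 9**2 - 15*9))*(-8) = (71/9072 + (56 + 81 - 135))*(-8) = (71/9072 + 2)*(-8) = (18215/9072)*(-8) = -18215/1134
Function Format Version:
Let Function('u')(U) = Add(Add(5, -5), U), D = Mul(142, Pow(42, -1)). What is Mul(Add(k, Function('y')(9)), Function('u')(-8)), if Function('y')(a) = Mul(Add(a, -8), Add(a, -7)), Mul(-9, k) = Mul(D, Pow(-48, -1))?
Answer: Rational(-18215, 1134) ≈ -16.063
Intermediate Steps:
D = Rational(71, 21) (D = Mul(142, Rational(1, 42)) = Rational(71, 21) ≈ 3.3810)
k = Rational(71, 9072) (k = Mul(Rational(-1, 9), Mul(Rational(71, 21), Pow(-48, -1))) = Mul(Rational(-1, 9), Mul(Rational(71, 21), Rational(-1, 48))) = Mul(Rational(-1, 9), Rational(-71, 1008)) = Rational(71, 9072) ≈ 0.0078263)
Function('u')(U) = U (Function('u')(U) = Add(0, U) = U)
Function('y')(a) = Mul(Add(-8, a), Add(-7, a))
Mul(Add(k, Function('y')(9)), Function('u')(-8)) = Mul(Add(Rational(71, 9072), Add(56, Pow(9, 2), Mul(-15, 9))), -8) = Mul(Add(Rational(71, 9072), Add(56, 81, -135)), -8) = Mul(Add(Rational(71, 9072), 2), -8) = Mul(Rational(18215, 9072), -8) = Rational(-18215, 1134)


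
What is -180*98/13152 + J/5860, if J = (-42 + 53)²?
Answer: -530099/401410 ≈ -1.3206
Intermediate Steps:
J = 121 (J = 11² = 121)
-180*98/13152 + J/5860 = -180*98/13152 + 121/5860 = -17640*1/13152 + 121*(1/5860) = -735/548 + 121/5860 = -530099/401410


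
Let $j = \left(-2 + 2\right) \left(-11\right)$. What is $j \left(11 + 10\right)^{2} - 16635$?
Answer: $-16635$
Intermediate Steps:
$j = 0$ ($j = 0 \left(-11\right) = 0$)
$j \left(11 + 10\right)^{2} - 16635 = 0 \left(11 + 10\right)^{2} - 16635 = 0 \cdot 21^{2} - 16635 = 0 \cdot 441 - 16635 = 0 - 16635 = -16635$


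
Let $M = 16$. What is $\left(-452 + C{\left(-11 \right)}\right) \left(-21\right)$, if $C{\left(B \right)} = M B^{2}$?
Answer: $-31164$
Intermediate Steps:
$C{\left(B \right)} = 16 B^{2}$
$\left(-452 + C{\left(-11 \right)}\right) \left(-21\right) = \left(-452 + 16 \left(-11\right)^{2}\right) \left(-21\right) = \left(-452 + 16 \cdot 121\right) \left(-21\right) = \left(-452 + 1936\right) \left(-21\right) = 1484 \left(-21\right) = -31164$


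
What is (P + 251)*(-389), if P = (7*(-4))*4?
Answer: -54071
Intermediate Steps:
P = -112 (P = -28*4 = -112)
(P + 251)*(-389) = (-112 + 251)*(-389) = 139*(-389) = -54071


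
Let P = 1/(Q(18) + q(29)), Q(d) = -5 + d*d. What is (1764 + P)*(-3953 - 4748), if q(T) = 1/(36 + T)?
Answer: -318268388669/20736 ≈ -1.5349e+7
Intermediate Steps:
Q(d) = -5 + d²
P = 65/20736 (P = 1/((-5 + 18²) + 1/(36 + 29)) = 1/((-5 + 324) + 1/65) = 1/(319 + 1/65) = 1/(20736/65) = 65/20736 ≈ 0.0031346)
(1764 + P)*(-3953 - 4748) = (1764 + 65/20736)*(-3953 - 4748) = (36578369/20736)*(-8701) = -318268388669/20736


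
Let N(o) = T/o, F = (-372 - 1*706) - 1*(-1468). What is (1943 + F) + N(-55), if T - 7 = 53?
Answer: 25651/11 ≈ 2331.9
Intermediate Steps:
T = 60 (T = 7 + 53 = 60)
F = 390 (F = (-372 - 706) + 1468 = -1078 + 1468 = 390)
N(o) = 60/o
(1943 + F) + N(-55) = (1943 + 390) + 60/(-55) = 2333 + 60*(-1/55) = 2333 - 12/11 = 25651/11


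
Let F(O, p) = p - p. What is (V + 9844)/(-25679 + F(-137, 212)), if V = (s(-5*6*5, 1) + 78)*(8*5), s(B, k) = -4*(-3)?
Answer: -13444/25679 ≈ -0.52354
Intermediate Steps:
F(O, p) = 0
s(B, k) = 12
V = 3600 (V = (12 + 78)*(8*5) = 90*40 = 3600)
(V + 9844)/(-25679 + F(-137, 212)) = (3600 + 9844)/(-25679 + 0) = 13444/(-25679) = 13444*(-1/25679) = -13444/25679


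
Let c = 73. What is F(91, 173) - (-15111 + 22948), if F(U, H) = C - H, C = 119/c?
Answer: -584611/73 ≈ -8008.4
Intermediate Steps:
C = 119/73 ≈ 1.6301
F(U, H) = 119/73 - H
F(91, 173) - (-15111 + 22948) = (119/73 - 1*173) - (-15111 + 22948) = (119/73 - 173) - 1*7837 = -12510/73 - 7837 = -584611/73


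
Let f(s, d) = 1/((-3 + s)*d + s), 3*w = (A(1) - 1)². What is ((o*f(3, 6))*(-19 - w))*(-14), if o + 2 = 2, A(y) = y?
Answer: 0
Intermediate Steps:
w = 0 (w = (1 - 1)²/3 = (⅓)*0² = (⅓)*0 = 0)
f(s, d) = 1/(s + d*(-3 + s)) (f(s, d) = 1/(d*(-3 + s) + s) = 1/(s + d*(-3 + s)))
o = 0 (o = -2 + 2 = 0)
((o*f(3, 6))*(-19 - w))*(-14) = ((0/(3 - 3*6 + 6*3))*(-19 - 1*0))*(-14) = ((0/(3 - 18 + 18))*(-19 + 0))*(-14) = ((0/3)*(-19))*(-14) = ((0*(⅓))*(-19))*(-14) = (0*(-19))*(-14) = 0*(-14) = 0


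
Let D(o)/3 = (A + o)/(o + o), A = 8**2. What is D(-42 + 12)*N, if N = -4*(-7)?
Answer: -238/5 ≈ -47.600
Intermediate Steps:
A = 64
D(o) = 3*(64 + o)/(2*o) (D(o) = 3*((64 + o)/(o + o)) = 3*((64 + o)/((2*o))) = 3*((64 + o)*(1/(2*o))) = 3*((64 + o)/(2*o)) = 3*(64 + o)/(2*o))
N = 28
D(-42 + 12)*N = (3/2 + 96/(-42 + 12))*28 = (3/2 + 96/(-30))*28 = (3/2 + 96*(-1/30))*28 = (3/2 - 16/5)*28 = -17/10*28 = -238/5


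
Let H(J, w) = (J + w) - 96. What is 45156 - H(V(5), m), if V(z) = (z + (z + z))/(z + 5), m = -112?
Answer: 90725/2 ≈ 45363.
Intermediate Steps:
V(z) = 3*z/(5 + z) (V(z) = (z + 2*z)/(5 + z) = (3*z)/(5 + z) = 3*z/(5 + z))
H(J, w) = -96 + J + w
45156 - H(V(5), m) = 45156 - (-96 + 3*5/(5 + 5) - 112) = 45156 - (-96 + 3*5/10 - 112) = 45156 - (-96 + 3*5*(1/10) - 112) = 45156 - (-96 + 3/2 - 112) = 45156 - 1*(-413/2) = 45156 + 413/2 = 90725/2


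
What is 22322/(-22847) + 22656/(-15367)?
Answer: -78240346/31917259 ≈ -2.4513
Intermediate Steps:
22322/(-22847) + 22656/(-15367) = 22322*(-1/22847) + 22656*(-1/15367) = -22322/22847 - 22656/15367 = -78240346/31917259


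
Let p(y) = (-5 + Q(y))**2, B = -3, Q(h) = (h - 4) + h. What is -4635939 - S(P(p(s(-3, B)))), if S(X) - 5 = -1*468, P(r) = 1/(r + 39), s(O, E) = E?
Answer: -4635476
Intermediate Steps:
Q(h) = -4 + 2*h (Q(h) = (-4 + h) + h = -4 + 2*h)
p(y) = (-9 + 2*y)**2 (p(y) = (-5 + (-4 + 2*y))**2 = (-9 + 2*y)**2)
P(r) = 1/(39 + r)
S(X) = -463 (S(X) = 5 - 1*468 = 5 - 468 = -463)
-4635939 - S(P(p(s(-3, B)))) = -4635939 - 1*(-463) = -4635939 + 463 = -4635476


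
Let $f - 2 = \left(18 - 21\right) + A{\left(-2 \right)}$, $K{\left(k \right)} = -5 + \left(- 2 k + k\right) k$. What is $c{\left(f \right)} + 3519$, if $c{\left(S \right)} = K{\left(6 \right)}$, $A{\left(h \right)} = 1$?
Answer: $3478$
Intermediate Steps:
$K{\left(k \right)} = -5 - k^{2}$ ($K{\left(k \right)} = -5 + - k k = -5 - k^{2}$)
$f = 0$ ($f = 2 + \left(\left(18 - 21\right) + 1\right) = 2 + \left(-3 + 1\right) = 2 - 2 = 0$)
$c{\left(S \right)} = -41$ ($c{\left(S \right)} = -5 - 6^{2} = -5 - 36 = -41$)
$c{\left(f \right)} + 3519 = -41 + 3519 = 3478$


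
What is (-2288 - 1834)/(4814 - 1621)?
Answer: -4122/3193 ≈ -1.2909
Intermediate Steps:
(-2288 - 1834)/(4814 - 1621) = -4122/3193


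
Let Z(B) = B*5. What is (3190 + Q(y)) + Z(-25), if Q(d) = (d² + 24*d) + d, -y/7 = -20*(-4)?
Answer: 302665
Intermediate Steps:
y = -560 (y = -(-140)*(-4) = -7*80 = -560)
Q(d) = d² + 25*d
Z(B) = 5*B
(3190 + Q(y)) + Z(-25) = (3190 - 560*(25 - 560)) + 5*(-25) = (3190 - 560*(-535)) - 125 = (3190 + 299600) - 125 = 302790 - 125 = 302665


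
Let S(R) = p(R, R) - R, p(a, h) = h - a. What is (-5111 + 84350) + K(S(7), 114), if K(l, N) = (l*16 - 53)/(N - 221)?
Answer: 8478738/107 ≈ 79241.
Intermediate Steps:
S(R) = -R (S(R) = (R - R) - R = 0 - R = -R)
K(l, N) = (-53 + 16*l)/(-221 + N) (K(l, N) = (16*l - 53)/(-221 + N) = (-53 + 16*l)/(-221 + N))
(-5111 + 84350) + K(S(7), 114) = (-5111 + 84350) + (-53 + 16*(-1*7))/(-221 + 114) = 79239 + (-53 + 16*(-7))/(-107) = 79239 - (-53 - 112)/107 = 79239 - 1/107*(-165) = 79239 + 165/107 = 8478738/107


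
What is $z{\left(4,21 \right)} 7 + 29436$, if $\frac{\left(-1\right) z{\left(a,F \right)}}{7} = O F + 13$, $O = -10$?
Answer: $39089$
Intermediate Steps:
$z{\left(a,F \right)} = -91 + 70 F$ ($z{\left(a,F \right)} = - 7 \left(- 10 F + 13\right) = - 7 \left(13 - 10 F\right) = -91 + 70 F$)
$z{\left(4,21 \right)} 7 + 29436 = \left(-91 + 70 \cdot 21\right) 7 + 29436 = \left(-91 + 1470\right) 7 + 29436 = 1379 \cdot 7 + 29436 = 9653 + 29436 = 39089$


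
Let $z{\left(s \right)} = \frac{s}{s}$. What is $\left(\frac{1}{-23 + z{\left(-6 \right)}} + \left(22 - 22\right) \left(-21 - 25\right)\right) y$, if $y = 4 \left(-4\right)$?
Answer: $\frac{8}{11} \approx 0.72727$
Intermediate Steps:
$y = -16$
$z{\left(s \right)} = 1$
$\left(\frac{1}{-23 + z{\left(-6 \right)}} + \left(22 - 22\right) \left(-21 - 25\right)\right) y = \left(\frac{1}{-23 + 1} + \left(22 - 22\right) \left(-21 - 25\right)\right) \left(-16\right) = \left(\frac{1}{-22} + 0 \left(-46\right)\right) \left(-16\right) = \left(- \frac{1}{22} + 0\right) \left(-16\right) = \left(- \frac{1}{22}\right) \left(-16\right) = \frac{8}{11}$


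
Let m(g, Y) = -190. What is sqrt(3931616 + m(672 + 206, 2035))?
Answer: sqrt(3931426) ≈ 1982.8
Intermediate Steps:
sqrt(3931616 + m(672 + 206, 2035)) = sqrt(3931616 - 190) = sqrt(3931426)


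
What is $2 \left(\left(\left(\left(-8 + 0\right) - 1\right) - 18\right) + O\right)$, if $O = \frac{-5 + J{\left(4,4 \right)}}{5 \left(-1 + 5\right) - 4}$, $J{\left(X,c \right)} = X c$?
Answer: $- \frac{421}{8} \approx -52.625$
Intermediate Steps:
$O = \frac{11}{16}$ ($O = \frac{-5 + 4 \cdot 4}{5 \left(-1 + 5\right) - 4} = \frac{-5 + 16}{5 \cdot 4 - 4} = \frac{11}{20 - 4} = \frac{11}{16} \approx 0.6875$)
$2 \left(\left(\left(\left(-8 + 0\right) - 1\right) - 18\right) + O\right) = 2 \left(\left(\left(\left(-8 + 0\right) - 1\right) - 18\right) + \frac{11}{16}\right) = 2 \left(\left(\left(-8 - 1\right) - 18\right) + \frac{11}{16}\right) = 2 \left(\left(-9 - 18\right) + \frac{11}{16}\right) = 2 \left(-27 + \frac{11}{16}\right) = 2 \left(- \frac{421}{16}\right) = - \frac{421}{8}$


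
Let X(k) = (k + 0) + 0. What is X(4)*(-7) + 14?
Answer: -14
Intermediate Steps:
X(k) = k (X(k) = k + 0 = k)
X(4)*(-7) + 14 = 4*(-7) + 14 = -28 + 14 = -14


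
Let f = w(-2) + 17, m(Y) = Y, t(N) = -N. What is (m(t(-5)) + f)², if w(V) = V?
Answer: 400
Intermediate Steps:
f = 15 (f = -2 + 17 = 15)
(m(t(-5)) + f)² = (-1*(-5) + 15)² = (5 + 15)² = 20² = 400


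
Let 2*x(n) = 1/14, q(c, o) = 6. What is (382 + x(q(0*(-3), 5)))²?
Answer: 114425809/784 ≈ 1.4595e+5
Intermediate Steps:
x(n) = 1/28 (x(n) = (½)/14 = (½)*(1/14) = 1/28)
(382 + x(q(0*(-3), 5)))² = (382 + 1/28)² = (10697/28)² = 114425809/784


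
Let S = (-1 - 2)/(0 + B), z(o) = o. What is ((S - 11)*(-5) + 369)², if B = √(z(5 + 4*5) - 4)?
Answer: 1258507/7 + 4240*√21/7 ≈ 1.8256e+5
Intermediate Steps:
B = √21 (B = √((5 + 4*5) - 4) = √((5 + 20) - 4) = √(25 - 4) = √21 ≈ 4.5826)
S = -√21/7 (S = (-1 - 2)/(0 + √21) = -3*√21/21 = -√21/7 ≈ -0.65465)
((S - 11)*(-5) + 369)² = ((-√21/7 - 11)*(-5) + 369)² = ((-11 - √21/7)*(-5) + 369)² = ((55 + 5*√21/7) + 369)² = (424 + 5*√21/7)²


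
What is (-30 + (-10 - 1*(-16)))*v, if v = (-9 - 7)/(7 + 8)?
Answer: 128/5 ≈ 25.600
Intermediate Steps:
v = -16/15 ≈ -1.0667
(-30 + (-10 - 1*(-16)))*v = (-30 + (-10 - 1*(-16)))*(-16/15) = (-30 + (-10 + 16))*(-16/15) = (-30 + 6)*(-16/15) = -24*(-16/15) = 128/5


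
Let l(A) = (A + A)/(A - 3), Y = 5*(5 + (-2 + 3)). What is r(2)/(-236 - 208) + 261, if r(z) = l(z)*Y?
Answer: 9667/37 ≈ 261.27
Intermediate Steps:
Y = 30 (Y = 5*(5 + 1) = 5*6 = 30)
l(A) = 2*A/(-3 + A) (l(A) = (2*A)/(-3 + A) = 2*A/(-3 + A))
r(z) = 60*z/(-3 + z) (r(z) = (2*z/(-3 + z))*30 = 60*z/(-3 + z))
r(2)/(-236 - 208) + 261 = (60*2/(-3 + 2))/(-236 - 208) + 261 = (60*2/(-1))/(-444) + 261 = -5*2*(-1)/37 + 261 = -1/444*(-120) + 261 = 10/37 + 261 = 9667/37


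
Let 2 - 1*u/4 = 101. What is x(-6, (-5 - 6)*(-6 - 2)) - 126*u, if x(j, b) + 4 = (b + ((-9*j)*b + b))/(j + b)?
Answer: 2048036/41 ≈ 49952.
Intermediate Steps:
u = -396 (u = 8 - 4*101 = 8 - 404 = -396)
x(j, b) = -4 + (2*b - 9*b*j)/(b + j) (x(j, b) = -4 + (b + ((-9*j)*b + b))/(j + b) = -4 + (b + (-9*b*j + b))/(b + j) = -4 + (b + (b - 9*b*j))/(b + j) = -4 + (2*b - 9*b*j)/(b + j))
x(-6, (-5 - 6)*(-6 - 2)) - 126*u = (-4*(-6) - 2*(-5 - 6)*(-6 - 2) - 9*(-5 - 6)*(-6 - 2)*(-6))/((-5 - 6)*(-6 - 2) - 6) - 126*(-396) = (24 - (-22)*(-8) - 9*(-11*(-8))*(-6))/(-11*(-8) - 6) + 49896 = (24 - 2*88 - 9*88*(-6))/(88 - 6) + 49896 = (24 - 176 + 4752)/82 + 49896 = (1/82)*4600 + 49896 = 2300/41 + 49896 = 2048036/41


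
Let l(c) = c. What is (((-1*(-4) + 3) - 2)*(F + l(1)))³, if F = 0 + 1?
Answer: 1000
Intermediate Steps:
F = 1
(((-1*(-4) + 3) - 2)*(F + l(1)))³ = (((-1*(-4) + 3) - 2)*(1 + 1))³ = (((4 + 3) - 2)*2)³ = ((7 - 2)*2)³ = (5*2)³ = 10³ = 1000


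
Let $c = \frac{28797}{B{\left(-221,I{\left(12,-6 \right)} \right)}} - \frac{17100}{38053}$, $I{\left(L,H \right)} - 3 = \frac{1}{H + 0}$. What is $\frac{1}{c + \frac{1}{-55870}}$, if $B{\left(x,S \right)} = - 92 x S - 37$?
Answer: $\frac{367187231929210}{18658400495327} \approx 19.679$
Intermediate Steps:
$I{\left(L,H \right)} = 3 + \frac{1}{H}$ ($I{\left(L,H \right)} = 3 + \frac{1}{H + 0} = 3 + \frac{1}{H}$)
$B{\left(x,S \right)} = -37 - 92 S x$ ($B{\left(x,S \right)} = - 92 S x - 37 = -37 - 92 S x$)
$c = \frac{334078623}{6572171683}$ ($c = \frac{28797}{-37 - 92 \left(3 + \frac{1}{-6}\right) \left(-221\right)} - \frac{17100}{38053} = \frac{28797}{-37 - 92 \left(3 - \frac{1}{6}\right) \left(-221\right)} - \frac{17100}{38053} = \frac{28797}{-37 - \frac{782}{3} \left(-221\right)} - \frac{17100}{38053} = \frac{28797}{-37 + \frac{172822}{3}} - \frac{17100}{38053} = \frac{28797}{\frac{172711}{3}} - \frac{17100}{38053} = 28797 \cdot \frac{3}{172711} - \frac{17100}{38053} = \frac{86391}{172711} - \frac{17100}{38053} = \frac{334078623}{6572171683} \approx 0.050832$)
$\frac{1}{c + \frac{1}{-55870}} = \frac{1}{\frac{334078623}{6572171683} + \frac{1}{-55870}} = \frac{1}{\frac{334078623}{6572171683} - \frac{1}{55870}} = \frac{1}{\frac{18658400495327}{367187231929210}} = \frac{367187231929210}{18658400495327}$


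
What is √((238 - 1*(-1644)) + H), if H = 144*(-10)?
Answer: √442 ≈ 21.024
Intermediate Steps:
H = -1440
√((238 - 1*(-1644)) + H) = √((238 - 1*(-1644)) - 1440) = √((238 + 1644) - 1440) = √(1882 - 1440) = √442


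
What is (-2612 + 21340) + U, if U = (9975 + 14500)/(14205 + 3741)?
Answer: 336117163/17946 ≈ 18729.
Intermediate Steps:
U = 24475/17946 ≈ 1.3638
(-2612 + 21340) + U = (-2612 + 21340) + 24475/17946 = 18728 + 24475/17946 = 336117163/17946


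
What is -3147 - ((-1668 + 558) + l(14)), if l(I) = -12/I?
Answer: -14253/7 ≈ -2036.1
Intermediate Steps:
-3147 - ((-1668 + 558) + l(14)) = -3147 - ((-1668 + 558) - 12/14) = -3147 - (-1110 - 12*1/14) = -3147 - (-1110 - 6/7) = -3147 - 1*(-7776/7) = -3147 + 7776/7 = -14253/7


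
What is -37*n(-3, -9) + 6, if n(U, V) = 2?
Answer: -68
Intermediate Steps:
-37*n(-3, -9) + 6 = -37*2 + 6 = -74 + 6 = -68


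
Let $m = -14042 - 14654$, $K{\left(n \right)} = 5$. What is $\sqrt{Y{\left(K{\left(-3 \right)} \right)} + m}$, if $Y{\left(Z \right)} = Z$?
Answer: $i \sqrt{28691} \approx 169.38 i$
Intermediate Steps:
$m = -28696$
$\sqrt{Y{\left(K{\left(-3 \right)} \right)} + m} = \sqrt{5 - 28696} = \sqrt{-28691} = i \sqrt{28691}$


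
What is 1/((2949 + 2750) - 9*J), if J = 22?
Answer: 1/5501 ≈ 0.00018179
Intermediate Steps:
1/((2949 + 2750) - 9*J) = 1/((2949 + 2750) - 9*22) = 1/(5699 - 198) = 1/5501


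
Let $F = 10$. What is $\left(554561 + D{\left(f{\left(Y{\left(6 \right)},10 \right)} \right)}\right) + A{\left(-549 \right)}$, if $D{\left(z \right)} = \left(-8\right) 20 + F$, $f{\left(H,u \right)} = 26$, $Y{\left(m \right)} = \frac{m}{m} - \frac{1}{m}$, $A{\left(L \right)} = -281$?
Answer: $554130$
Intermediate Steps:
$Y{\left(m \right)} = 1 - \frac{1}{m}$
$D{\left(z \right)} = -150$ ($D{\left(z \right)} = \left(-8\right) 20 + 10 = -160 + 10 = -150$)
$\left(554561 + D{\left(f{\left(Y{\left(6 \right)},10 \right)} \right)}\right) + A{\left(-549 \right)} = \left(554561 - 150\right) - 281 = 554411 - 281 = 554130$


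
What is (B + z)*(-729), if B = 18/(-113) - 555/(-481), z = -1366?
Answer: 1461785697/1469 ≈ 9.9509e+5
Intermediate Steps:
B = 1461/1469 (B = 18*(-1/113) - 555*(-1/481) = -18/113 + 15/13 = 1461/1469 ≈ 0.99455)
(B + z)*(-729) = (1461/1469 - 1366)*(-729) = -2005193/1469*(-729) = 1461785697/1469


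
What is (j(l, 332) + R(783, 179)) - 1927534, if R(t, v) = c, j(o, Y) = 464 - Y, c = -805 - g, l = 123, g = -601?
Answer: -1927606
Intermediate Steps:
c = -204 (c = -805 - 1*(-601) = -805 + 601 = -204)
R(t, v) = -204
(j(l, 332) + R(783, 179)) - 1927534 = ((464 - 1*332) - 204) - 1927534 = ((464 - 332) - 204) - 1927534 = (132 - 204) - 1927534 = -72 - 1927534 = -1927606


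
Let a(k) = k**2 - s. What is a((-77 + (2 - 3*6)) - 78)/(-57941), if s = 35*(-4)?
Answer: -29381/57941 ≈ -0.50708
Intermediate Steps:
s = -140
a(k) = 140 + k**2 (a(k) = k**2 - 1*(-140) = k**2 + 140 = 140 + k**2)
a((-77 + (2 - 3*6)) - 78)/(-57941) = (140 + ((-77 + (2 - 3*6)) - 78)**2)/(-57941) = (140 + ((-77 + (2 - 18)) - 78)**2)*(-1/57941) = (140 + ((-77 - 16) - 78)**2)*(-1/57941) = (140 + (-93 - 78)**2)*(-1/57941) = (140 + (-171)**2)*(-1/57941) = (140 + 29241)*(-1/57941) = 29381*(-1/57941) = -29381/57941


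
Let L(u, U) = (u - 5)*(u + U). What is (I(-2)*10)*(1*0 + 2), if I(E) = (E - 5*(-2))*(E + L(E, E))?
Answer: 4160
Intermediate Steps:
L(u, U) = (-5 + u)*(U + u)
I(E) = (10 + E)*(-9*E + 2*E²) (I(E) = (E - 5*(-2))*(E + (E² - 5*E - 5*E + E*E)) = (E + 10)*(E + (E² - 5*E - 5*E + E²)) = (10 + E)*(E + (-10*E + 2*E²)) = (10 + E)*(-9*E + 2*E²))
(I(-2)*10)*(1*0 + 2) = (-2*(-90 + 2*(-2)² + 11*(-2))*10)*(1*0 + 2) = (-2*(-90 + 2*4 - 22)*10)*(0 + 2) = (-2*(-90 + 8 - 22)*10)*2 = (-2*(-104)*10)*2 = (208*10)*2 = 2080*2 = 4160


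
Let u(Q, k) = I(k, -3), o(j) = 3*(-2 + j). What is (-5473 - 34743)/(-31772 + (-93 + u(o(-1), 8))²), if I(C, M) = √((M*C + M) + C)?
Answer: 1020481/587949 - 155837*I*√19/11171031 ≈ 1.7357 - 0.060807*I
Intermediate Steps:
I(C, M) = √(C + M + C*M) (I(C, M) = √((C*M + M) + C) = √((M + C*M) + C) = √(C + M + C*M))
o(j) = -6 + 3*j
u(Q, k) = √(-3 - 2*k) (u(Q, k) = √(k - 3 + k*(-3)) = √(k - 3 - 3*k) = √(-3 - 2*k))
(-5473 - 34743)/(-31772 + (-93 + u(o(-1), 8))²) = (-5473 - 34743)/(-31772 + (-93 + √(-3 - 2*8))²) = -40216/(-31772 + (-93 + √(-3 - 16))²) = -40216/(-31772 + (-93 + √(-19))²) = -40216/(-31772 + (-93 + I*√19)²)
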